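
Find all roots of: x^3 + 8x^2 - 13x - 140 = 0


Let p(x) = x^3 + 8x^2 - 13x - 140. By the rational root theorem (leading coefficient 1), any rational root is an integer divisor of 140: try ±1, ±2, ... in turn.
Test x = 1: value = -144 ≠ 0.
Test x = -1: value = -120 ≠ 0.
Test x = 2: value = -126 ≠ 0.
Test x = -2: value = -90 ≠ 0.
Test x = 4: value = 0 ✓, so (x - 4) is a factor.
Synthetic division by (x - 4): bring down 1; 1(4) + 8 = 12; 12(4) - 13 = 35; 35(4) - 140 = 0 → quotient x^2 + 12x + 35, remainder 0.
Solve the quadratic x^2 + 12x + 35 = 0: discriminant = 12^2 - 4(1)(35) = 144 - 140 = 4.
sqrt(4) = 2, so x = (-12 ± 2)/2: x = -5 or x = -7.
Collecting all roots found:

x = -7, x = -5, x = 4


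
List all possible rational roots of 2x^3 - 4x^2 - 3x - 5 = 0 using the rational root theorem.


Rational root theorem: possible roots are ±p/q where:
  p divides the constant term (-5): p ∈ {1, 5}
  q divides the leading coefficient (2): q ∈ {1, 2}

All possible rational roots: -5, -5/2, -1, -1/2, 1/2, 1, 5/2, 5

-5, -5/2, -1, -1/2, 1/2, 1, 5/2, 5


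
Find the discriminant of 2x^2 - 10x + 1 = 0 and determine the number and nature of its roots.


For ax^2 + bx + c = 0, discriminant D = b^2 - 4ac
Here a = 2, b = -10, c = 1
D = (-10)^2 - 4(2)(1) = 100 - 8 = 92

D = 92 > 0 but not a perfect square
The equation has 2 distinct real irrational roots.

Discriminant = 92, 2 distinct real irrational roots


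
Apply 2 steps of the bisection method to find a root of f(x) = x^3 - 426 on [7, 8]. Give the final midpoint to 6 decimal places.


f(x) = x^3 - 426
f(7) = -83 < 0
f(8) = 86 > 0

Step 1: midpoint = (7.000000 + 8.000000)/2 = 7.500000
  f(7.500000) = -4.125000
  f(mid) < 0, so root is in [7.500000, 8.000000]

Step 2: midpoint = (7.500000 + 8.000000)/2 = 7.750000
  f(7.750000) = 39.484375
  f(mid) > 0, so root is in [7.500000, 7.750000]

midpoint = 7.750000


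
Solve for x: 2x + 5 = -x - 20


Starting with: 2x + 5 = -x - 20
Move all x terms to left: (2 + 1)x = -20 - 5
Simplify: 3x = -25
Divide both sides by 3: x = -25/3

x = -25/3


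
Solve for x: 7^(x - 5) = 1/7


Express both sides with the same base.
1/7 = 7^(-1)
Since the bases match, equate exponents: x - 5 = -1
So x = -1 - (-5) = 4

x = 4


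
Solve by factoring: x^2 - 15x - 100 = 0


We need two numbers that multiply to -100 and add to -15.
Those numbers are 5 and -20 (since 5 * (-20) = -100 and 5 + (-20) = -15).
So x^2 - 15x - 100 = (x + 5)(x - 20) = 0
Setting each factor to zero: x = -5 or x = 20

x = -5, x = 20


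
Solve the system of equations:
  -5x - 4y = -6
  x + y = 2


Using Cramer's rule:
Determinant D = (-5)(1) - (1)(-4) = -5 + 4 = -1
Dx = (-6)(1) - (2)(-4) = -6 + 8 = 2
Dy = (-5)(2) - (1)(-6) = -10 + 6 = -4
x = Dx/D = 2/-1 = -2
y = Dy/D = -4/-1 = 4

x = -2, y = 4


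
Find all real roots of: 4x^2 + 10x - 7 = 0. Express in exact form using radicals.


Using the quadratic formula: x = (-b ± sqrt(b^2 - 4ac)) / (2a)
Here a = 4, b = 10, c = -7
Discriminant = b^2 - 4ac = 10^2 - 4(4)(-7) = 100 + 112 = 212
Since discriminant = 212 > 0, there are two real roots.
x = (-10 ± 2*sqrt(53)) / 8
Simplifying: x = (-5 ± sqrt(53)) / 4
Numerically: x ≈ 0.5700 or x ≈ -3.0700

x = (-5 + sqrt(53)) / 4 or x = (-5 - sqrt(53)) / 4


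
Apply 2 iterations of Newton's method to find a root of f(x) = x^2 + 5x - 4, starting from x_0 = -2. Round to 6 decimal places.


Newton's method: x_(n+1) = x_n - f(x_n)/f'(x_n)
f(x) = x^2 + 5x - 4
f'(x) = 2x + 5

Iteration 1:
  f(-2.000000) = -10.000000
  f'(-2.000000) = 1.000000
  x_1 = -2.000000 - (-10.000000)/(1.000000) = 8.000000

Iteration 2:
  f(8.000000) = 100.000000
  f'(8.000000) = 21.000000
  x_2 = 8.000000 - (100.000000)/(21.000000) = 3.238095

x_2 = 3.238095


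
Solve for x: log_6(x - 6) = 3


Convert to exponential form: x - 6 = 6^3 = 216
x = 216 + 6 = 222
Check: log_6(222 - 6) = log_6(216) = log_6(216) = 3 ✓

x = 222


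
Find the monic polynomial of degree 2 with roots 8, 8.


A monic polynomial with roots 8, 8 is:
p(x) = (x - 8)(x - 8)
After multiplying by (x - 8): x - 8
After multiplying by (x - 8): x^2 - 16x + 64

x^2 - 16x + 64


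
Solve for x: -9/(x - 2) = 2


Multiply both sides by (x - 2): -9 = 2(x - 2)
Distribute: -9 = 2x - 4
2x = -9 + 4 = -5
x = -5/2

x = -5/2


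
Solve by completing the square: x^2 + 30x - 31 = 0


Start: x^2 + 30x - 31 = 0
Move constant: x^2 + 30x = 31
Half of 30 is 15, squared is 225
Add 225 to both sides: x^2 + 30x + 225 = 256
(x + 15)^2 = 256
x + 15 = ±16
x = -15 + 16 = 1 or x = -15 - 16 = -31

x = -31, x = 1


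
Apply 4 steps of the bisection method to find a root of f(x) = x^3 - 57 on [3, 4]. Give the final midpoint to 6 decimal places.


f(x) = x^3 - 57
f(3) = -30 < 0
f(4) = 7 > 0

Step 1: midpoint = (3.000000 + 4.000000)/2 = 3.500000
  f(3.500000) = -14.125000
  f(mid) < 0, so root is in [3.500000, 4.000000]

Step 2: midpoint = (3.500000 + 4.000000)/2 = 3.750000
  f(3.750000) = -4.265625
  f(mid) < 0, so root is in [3.750000, 4.000000]

Step 3: midpoint = (3.750000 + 4.000000)/2 = 3.875000
  f(3.875000) = 1.185547
  f(mid) > 0, so root is in [3.750000, 3.875000]

Step 4: midpoint = (3.750000 + 3.875000)/2 = 3.812500
  f(3.812500) = -1.584717
  f(mid) < 0, so root is in [3.812500, 3.875000]

midpoint = 3.812500


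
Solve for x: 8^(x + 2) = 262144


Express both sides with the same base.
262144 = 8^6
Since the bases match, equate exponents: x + 2 = 6
So x = 6 - (2) = 4

x = 4


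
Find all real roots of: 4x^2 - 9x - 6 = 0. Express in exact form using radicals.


Using the quadratic formula: x = (-b ± sqrt(b^2 - 4ac)) / (2a)
Here a = 4, b = -9, c = -6
Discriminant = b^2 - 4ac = (-9)^2 - 4(4)(-6) = 81 + 96 = 177
Since discriminant = 177 > 0, there are two real roots.
x = (9 ± sqrt(177)) / 8
Numerically: x ≈ 2.7880 or x ≈ -0.5380

x = (9 + sqrt(177)) / 8 or x = (9 - sqrt(177)) / 8


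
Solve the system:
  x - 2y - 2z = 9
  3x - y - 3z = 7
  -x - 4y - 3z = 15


Using Cramer's rule. Expand each determinant along the first row.
D  = 1*[(-1)*(-3) - (-3)*(-4)] - (-2)*[3*(-3) - (-3)*(-1)] + (-2)*[3*(-4) - (-1)*(-1)]
  = 1*(-9) - (-2)*(-12) + (-2)*(-13) = -7
Dx = 9*[(-1)*(-3) - (-3)*(-4)] - (-2)*[7*(-3) - (-3)*15] + (-2)*[7*(-4) - (-1)*15]
  = 9*(-9) - (-2)*(24) + (-2)*(-13) = -7
Dy = 1*[7*(-3) - (-3)*15] - 9*[3*(-3) - (-3)*(-1)] + (-2)*[3*15 - 7*(-1)]
  = 1*(24) - 9*(-12) + (-2)*(52) = 28
Dz = 1*[(-1)*15 - 7*(-4)] - (-2)*[3*15 - 7*(-1)] + 9*[3*(-4) - (-1)*(-1)]
  = 1*(13) - (-2)*(52) + 9*(-13) = 0
x = Dx/D = -7/-7 = 1, y = Dy/D = 28/-7 = -4, z = Dz/D = 0/-7 = 0
Check eq1: (1)(1) + (-2)(-4) + (-2)(0) = 9 = 9 ✓
Check eq2: (3)(1) + (-1)(-4) + (-3)(0) = 7 = 7 ✓
Check eq3: (-1)(1) + (-4)(-4) + (-3)(0) = 15 = 15 ✓

x = 1, y = -4, z = 0


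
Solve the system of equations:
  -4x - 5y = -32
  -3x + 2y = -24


Using Cramer's rule:
Determinant D = (-4)(2) - (-3)(-5) = -8 - 15 = -23
Dx = (-32)(2) - (-24)(-5) = -64 - 120 = -184
Dy = (-4)(-24) - (-3)(-32) = 96 - 96 = 0
x = Dx/D = -184/-23 = 8
y = Dy/D = 0/-23 = 0

x = 8, y = 0


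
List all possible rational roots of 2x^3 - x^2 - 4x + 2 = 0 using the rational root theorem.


Rational root theorem: possible roots are ±p/q where:
  p divides the constant term (2): p ∈ {1, 2}
  q divides the leading coefficient (2): q ∈ {1, 2}

All possible rational roots: -2, -1, -1/2, 1/2, 1, 2

-2, -1, -1/2, 1/2, 1, 2


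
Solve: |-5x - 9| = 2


An absolute value equation |expr| = 2 gives two cases:
Case 1: -5x - 9 = 2
  -5x = 11, so x = -11/5
Case 2: -5x - 9 = -2
  -5x = 7, so x = -7/5

x = -11/5, x = -7/5


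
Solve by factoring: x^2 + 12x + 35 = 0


We need two numbers that multiply to 35 and add to 12.
Those numbers are 7 and 5 (since 7 * 5 = 35 and 7 + 5 = 12).
So x^2 + 12x + 35 = (x + 7)(x + 5) = 0
Setting each factor to zero: x = -7 or x = -5

x = -7, x = -5


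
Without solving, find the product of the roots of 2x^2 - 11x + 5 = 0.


By Vieta's formulas for ax^2 + bx + c = 0:
  Sum of roots = -b/a
  Product of roots = c/a

Here a = 2, b = -11, c = 5
Sum = -(-11)/2 = 11/2
Product = 5/2 = 5/2

Product = 5/2


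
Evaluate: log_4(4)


We need the exponent such that 4^? = 4
4^1 = 4
Therefore log_4(4) = 1

1


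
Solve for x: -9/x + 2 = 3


Subtract 2 from both sides: -9/x = 1
Multiply both sides by x: -9 = 1 * x
Divide by 1: x = -9

x = -9


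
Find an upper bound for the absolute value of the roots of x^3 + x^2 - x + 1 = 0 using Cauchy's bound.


Cauchy's bound: all roots r satisfy |r| <= 1 + max(|a_i/a_n|) for i = 0,...,n-1
where a_n is the leading coefficient.

Coefficients: [1, 1, -1, 1]
Leading coefficient a_n = 1
Ratios |a_i/a_n|: 1, 1, 1
Maximum ratio: 1
Cauchy's bound: |r| <= 1 + 1 = 2

Upper bound = 2


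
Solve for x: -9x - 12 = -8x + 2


Starting with: -9x - 12 = -8x + 2
Move all x terms to left: (-9 + 8)x = 2 + 12
Simplify: -x = 14
Divide both sides by -1: x = -14

x = -14


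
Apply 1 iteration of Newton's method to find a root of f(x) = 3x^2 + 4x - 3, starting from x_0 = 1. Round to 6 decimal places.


Newton's method: x_(n+1) = x_n - f(x_n)/f'(x_n)
f(x) = 3x^2 + 4x - 3
f'(x) = 6x + 4

Iteration 1:
  f(1.000000) = 4.000000
  f'(1.000000) = 10.000000
  x_1 = 1.000000 - (4.000000)/(10.000000) = 0.600000

x_1 = 0.600000


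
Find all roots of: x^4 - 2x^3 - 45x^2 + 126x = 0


The constant term is 0, so x = 0 is a root. Factor out x:
  x^3 - 2x^2 - 45x + 126 = 0
Let p(x) = x^3 - 2x^2 - 45x + 126. By the rational root theorem (leading coefficient 1), any rational root is an integer divisor of 126: try ±1, ±2, ... in turn.
Test x = 1: value = 80 ≠ 0.
Test x = -1: value = 168 ≠ 0.
Test x = 2: value = 36 ≠ 0.
Test x = -2: value = 200 ≠ 0.
Test x = 3: value = 0 ✓, so (x - 3) is a factor.
Synthetic division by (x - 3): bring down 1; 1(3) - 2 = 1; 1(3) - 45 = -42; (-42)(3) + 126 = 0 → quotient x^2 + x - 42, remainder 0.
Solve the quadratic x^2 + x - 42 = 0: discriminant = 1^2 - 4(1)(-42) = 1 + 168 = 169.
sqrt(169) = 13, so x = (-1 ± 13)/2: x = 6 or x = -7.
Collecting all roots found:

x = -7, x = 0, x = 3, x = 6


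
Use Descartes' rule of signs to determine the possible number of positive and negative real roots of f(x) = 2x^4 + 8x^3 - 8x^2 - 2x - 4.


Descartes' rule of signs:

For positive roots, count sign changes in f(x) = 2x^4 + 8x^3 - 8x^2 - 2x - 4:
Signs of coefficients: +, +, -, -, -
Number of sign changes: 1
Possible positive real roots: 1

For negative roots, examine f(-x) = 2x^4 - 8x^3 - 8x^2 + 2x - 4:
Signs of coefficients: +, -, -, +, -
Number of sign changes: 3
Possible negative real roots: 3, 1

Positive roots: 1; Negative roots: 3 or 1


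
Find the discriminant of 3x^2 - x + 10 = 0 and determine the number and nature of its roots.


For ax^2 + bx + c = 0, discriminant D = b^2 - 4ac
Here a = 3, b = -1, c = 10
D = (-1)^2 - 4(3)(10) = 1 - 120 = -119

D = -119 < 0
The equation has no real roots (2 complex conjugate roots).

Discriminant = -119, no real roots (2 complex conjugate roots)


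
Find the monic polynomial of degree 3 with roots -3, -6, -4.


A monic polynomial with roots -3, -6, -4 is:
p(x) = (x + 3)(x + 6)(x + 4)
After multiplying by (x + 3): x + 3
After multiplying by (x + 6): x^2 + 9x + 18
After multiplying by (x + 4): x^3 + 13x^2 + 54x + 72

x^3 + 13x^2 + 54x + 72


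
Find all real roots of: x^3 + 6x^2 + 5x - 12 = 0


Let p(x) = x^3 + 6x^2 + 5x - 12. By the rational root theorem (leading coefficient 1), any rational root is an integer divisor of 12: try ±1, ±2, ... in turn.
Test x = 1: value = 0 ✓, so (x - 1) is a factor.
Synthetic division by (x - 1): bring down 1; 1(1) + 6 = 7; 7(1) + 5 = 12; 12(1) - 12 = 0 → quotient x^2 + 7x + 12, remainder 0.
Solve the quadratic x^2 + 7x + 12 = 0: discriminant = 7^2 - 4(1)(12) = 49 - 48 = 1.
sqrt(1) = 1, so x = (-7 ± 1)/2: x = -3 or x = -4.

x = -4, x = -3, x = 1


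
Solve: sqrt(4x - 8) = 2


Square both sides: 4x - 8 = 2^2 = 4
4x = 4 + 8 = 12
x = 3
Check: sqrt(4*3 - 8) = sqrt(4) = 2 ✓

x = 3


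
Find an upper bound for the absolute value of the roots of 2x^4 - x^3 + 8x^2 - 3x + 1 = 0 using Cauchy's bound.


Cauchy's bound: all roots r satisfy |r| <= 1 + max(|a_i/a_n|) for i = 0,...,n-1
where a_n is the leading coefficient.

Coefficients: [2, -1, 8, -3, 1]
Leading coefficient a_n = 2
Ratios |a_i/a_n|: 1/2, 4, 3/2, 1/2
Maximum ratio: 4
Cauchy's bound: |r| <= 1 + 4 = 5

Upper bound = 5


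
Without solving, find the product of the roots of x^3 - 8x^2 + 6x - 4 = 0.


By Vieta's formulas for x^3 + bx^2 + cx + d = 0:
  r1 + r2 + r3 = -b/a = 8
  r1*r2 + r1*r3 + r2*r3 = c/a = 6
  r1*r2*r3 = -d/a = 4


Product = 4


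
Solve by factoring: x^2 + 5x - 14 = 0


We need two numbers that multiply to -14 and add to 5.
Those numbers are 7 and -2 (since 7 * (-2) = -14 and 7 + (-2) = 5).
So x^2 + 5x - 14 = (x + 7)(x - 2) = 0
Setting each factor to zero: x = -7 or x = 2

x = -7, x = 2


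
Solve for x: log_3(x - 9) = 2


Convert to exponential form: x - 9 = 3^2 = 9
x = 9 + 9 = 18
Check: log_3(18 - 9) = log_3(9) = log_3(9) = 2 ✓

x = 18


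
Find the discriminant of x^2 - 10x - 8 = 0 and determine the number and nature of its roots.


For ax^2 + bx + c = 0, discriminant D = b^2 - 4ac
Here a = 1, b = -10, c = -8
D = (-10)^2 - 4(1)(-8) = 100 + 32 = 132

D = 132 > 0 but not a perfect square
The equation has 2 distinct real irrational roots.

Discriminant = 132, 2 distinct real irrational roots


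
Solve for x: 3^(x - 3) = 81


Express both sides with the same base.
81 = 3^4
Since the bases match, equate exponents: x - 3 = 4
So x = 4 - (-3) = 7

x = 7


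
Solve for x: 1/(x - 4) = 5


Multiply both sides by (x - 4): 1 = 5(x - 4)
Distribute: 1 = 5x - 20
5x = 1 + 20 = 21
x = 21/5

x = 21/5


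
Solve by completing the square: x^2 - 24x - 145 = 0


Start: x^2 - 24x - 145 = 0
Move constant: x^2 - 24x = 145
Half of -24 is -12, squared is 144
Add 144 to both sides: x^2 - 24x + 144 = 289
(x - 12)^2 = 289
x - 12 = ±17
x = 12 + 17 = 29 or x = 12 - 17 = -5

x = -5, x = 29


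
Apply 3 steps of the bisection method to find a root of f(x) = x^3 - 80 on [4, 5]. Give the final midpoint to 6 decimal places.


f(x) = x^3 - 80
f(4) = -16 < 0
f(5) = 45 > 0

Step 1: midpoint = (4.000000 + 5.000000)/2 = 4.500000
  f(4.500000) = 11.125000
  f(mid) > 0, so root is in [4.000000, 4.500000]

Step 2: midpoint = (4.000000 + 4.500000)/2 = 4.250000
  f(4.250000) = -3.234375
  f(mid) < 0, so root is in [4.250000, 4.500000]

Step 3: midpoint = (4.250000 + 4.500000)/2 = 4.375000
  f(4.375000) = 3.740234
  f(mid) > 0, so root is in [4.250000, 4.375000]

midpoint = 4.375000


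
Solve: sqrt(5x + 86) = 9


Square both sides: 5x + 86 = 9^2 = 81
5x = 81 - 86 = -5
x = -1
Check: sqrt(5*(-1) + 86) = sqrt(81) = 9 ✓

x = -1


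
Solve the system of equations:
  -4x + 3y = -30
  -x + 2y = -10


Using Cramer's rule:
Determinant D = (-4)(2) - (-1)(3) = -8 + 3 = -5
Dx = (-30)(2) - (-10)(3) = -60 + 30 = -30
Dy = (-4)(-10) - (-1)(-30) = 40 - 30 = 10
x = Dx/D = -30/-5 = 6
y = Dy/D = 10/-5 = -2

x = 6, y = -2


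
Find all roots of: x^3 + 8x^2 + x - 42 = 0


Let p(x) = x^3 + 8x^2 + x - 42. By the rational root theorem (leading coefficient 1), any rational root is an integer divisor of 42: try ±1, ±2, ... in turn.
Test x = 1: value = -32 ≠ 0.
Test x = -1: value = -36 ≠ 0.
Test x = 2: value = 0 ✓, so (x - 2) is a factor.
Synthetic division by (x - 2): bring down 1; 1(2) + 8 = 10; 10(2) + 1 = 21; 21(2) - 42 = 0 → quotient x^2 + 10x + 21, remainder 0.
Solve the quadratic x^2 + 10x + 21 = 0: discriminant = 10^2 - 4(1)(21) = 100 - 84 = 16.
sqrt(16) = 4, so x = (-10 ± 4)/2: x = -3 or x = -7.
Collecting all roots found:

x = -7, x = -3, x = 2


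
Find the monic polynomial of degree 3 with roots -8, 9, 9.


A monic polynomial with roots -8, 9, 9 is:
p(x) = (x + 8)(x - 9)(x - 9)
After multiplying by (x + 8): x + 8
After multiplying by (x - 9): x^2 - x - 72
After multiplying by (x - 9): x^3 - 10x^2 - 63x + 648

x^3 - 10x^2 - 63x + 648


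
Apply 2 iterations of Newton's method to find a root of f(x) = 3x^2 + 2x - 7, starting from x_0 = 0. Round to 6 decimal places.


Newton's method: x_(n+1) = x_n - f(x_n)/f'(x_n)
f(x) = 3x^2 + 2x - 7
f'(x) = 6x + 2

Iteration 1:
  f(0.000000) = -7.000000
  f'(0.000000) = 2.000000
  x_1 = 0.000000 - (-7.000000)/(2.000000) = 3.500000

Iteration 2:
  f(3.500000) = 36.750000
  f'(3.500000) = 23.000000
  x_2 = 3.500000 - (36.750000)/(23.000000) = 1.902174

x_2 = 1.902174


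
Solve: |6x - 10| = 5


An absolute value equation |expr| = 5 gives two cases:
Case 1: 6x - 10 = 5
  6x = 15, so x = 5/2
Case 2: 6x - 10 = -5
  6x = 5, so x = 5/6

x = 5/6, x = 5/2


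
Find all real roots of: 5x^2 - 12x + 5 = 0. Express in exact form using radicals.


Using the quadratic formula: x = (-b ± sqrt(b^2 - 4ac)) / (2a)
Here a = 5, b = -12, c = 5
Discriminant = b^2 - 4ac = (-12)^2 - 4(5)(5) = 144 - 100 = 44
Since discriminant = 44 > 0, there are two real roots.
x = (12 ± 2*sqrt(11)) / 10
Simplifying: x = (6 ± sqrt(11)) / 5
Numerically: x ≈ 1.8633 or x ≈ 0.5367

x = (6 + sqrt(11)) / 5 or x = (6 - sqrt(11)) / 5


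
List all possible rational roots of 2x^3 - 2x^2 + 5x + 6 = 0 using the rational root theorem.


Rational root theorem: possible roots are ±p/q where:
  p divides the constant term (6): p ∈ {1, 2, 3, 6}
  q divides the leading coefficient (2): q ∈ {1, 2}

All possible rational roots: -6, -3, -2, -3/2, -1, -1/2, 1/2, 1, 3/2, 2, 3, 6

-6, -3, -2, -3/2, -1, -1/2, 1/2, 1, 3/2, 2, 3, 6


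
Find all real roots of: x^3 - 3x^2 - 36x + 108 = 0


Let p(x) = x^3 - 3x^2 - 36x + 108. By the rational root theorem (leading coefficient 1), any rational root is an integer divisor of 108: try ±1, ±2, ... in turn.
Test x = 1: value = 70 ≠ 0.
Test x = -1: value = 140 ≠ 0.
Test x = 2: value = 32 ≠ 0.
Test x = -2: value = 160 ≠ 0.
Test x = 3: value = 0 ✓, so (x - 3) is a factor.
Synthetic division by (x - 3): bring down 1; 1(3) - 3 = 0; 0(3) - 36 = -36; (-36)(3) + 108 = 0 → quotient x^2 - 36, remainder 0.
Solve the quadratic x^2 - 36 = 0: discriminant = 0^2 - 4(1)(-36) = 0 + 144 = 144.
sqrt(144) = 12, so x = (0 ± 12)/2: x = 6 or x = -6.

x = -6, x = 3, x = 6


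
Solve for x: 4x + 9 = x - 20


Starting with: 4x + 9 = x - 20
Move all x terms to left: (4 - 1)x = -20 - 9
Simplify: 3x = -29
Divide both sides by 3: x = -29/3

x = -29/3


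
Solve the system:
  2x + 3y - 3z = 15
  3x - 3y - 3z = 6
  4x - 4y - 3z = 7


Using Cramer's rule. Expand each determinant along the first row.
D  = 2*[(-3)*(-3) - (-3)*(-4)] - 3*[3*(-3) - (-3)*4] + (-3)*[3*(-4) - (-3)*4]
  = 2*(-3) - 3*(3) + (-3)*(0) = -15
Dx = 15*[(-3)*(-3) - (-3)*(-4)] - 3*[6*(-3) - (-3)*7] + (-3)*[6*(-4) - (-3)*7]
  = 15*(-3) - 3*(3) + (-3)*(-3) = -45
Dy = 2*[6*(-3) - (-3)*7] - 15*[3*(-3) - (-3)*4] + (-3)*[3*7 - 6*4]
  = 2*(3) - 15*(3) + (-3)*(-3) = -30
Dz = 2*[(-3)*7 - 6*(-4)] - 3*[3*7 - 6*4] + 15*[3*(-4) - (-3)*4]
  = 2*(3) - 3*(-3) + 15*(0) = 15
x = Dx/D = -45/-15 = 3, y = Dy/D = -30/-15 = 2, z = Dz/D = 15/-15 = -1
Check eq1: (2)(3) + (3)(2) + (-3)(-1) = 15 = 15 ✓
Check eq2: (3)(3) + (-3)(2) + (-3)(-1) = 6 = 6 ✓
Check eq3: (4)(3) + (-4)(2) + (-3)(-1) = 7 = 7 ✓

x = 3, y = 2, z = -1


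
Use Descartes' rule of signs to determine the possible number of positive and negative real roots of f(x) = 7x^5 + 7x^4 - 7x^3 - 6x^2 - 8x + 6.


Descartes' rule of signs:

For positive roots, count sign changes in f(x) = 7x^5 + 7x^4 - 7x^3 - 6x^2 - 8x + 6:
Signs of coefficients: +, +, -, -, -, +
Number of sign changes: 2
Possible positive real roots: 2, 0

For negative roots, examine f(-x) = -7x^5 + 7x^4 + 7x^3 - 6x^2 + 8x + 6:
Signs of coefficients: -, +, +, -, +, +
Number of sign changes: 3
Possible negative real roots: 3, 1

Positive roots: 2 or 0; Negative roots: 3 or 1


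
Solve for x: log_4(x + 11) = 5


Convert to exponential form: x + 11 = 4^5 = 1024
x = 1024 - 11 = 1013
Check: log_4(1013 + 11) = log_4(1024) = log_4(1024) = 5 ✓

x = 1013


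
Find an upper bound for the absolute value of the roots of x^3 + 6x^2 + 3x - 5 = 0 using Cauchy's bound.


Cauchy's bound: all roots r satisfy |r| <= 1 + max(|a_i/a_n|) for i = 0,...,n-1
where a_n is the leading coefficient.

Coefficients: [1, 6, 3, -5]
Leading coefficient a_n = 1
Ratios |a_i/a_n|: 6, 3, 5
Maximum ratio: 6
Cauchy's bound: |r| <= 1 + 6 = 7

Upper bound = 7


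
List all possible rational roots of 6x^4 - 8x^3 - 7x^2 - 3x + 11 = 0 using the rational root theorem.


Rational root theorem: possible roots are ±p/q where:
  p divides the constant term (11): p ∈ {1, 11}
  q divides the leading coefficient (6): q ∈ {1, 2, 3, 6}

All possible rational roots: -11, -11/2, -11/3, -11/6, -1, -1/2, -1/3, -1/6, 1/6, 1/3, 1/2, 1, 11/6, 11/3, 11/2, 11

-11, -11/2, -11/3, -11/6, -1, -1/2, -1/3, -1/6, 1/6, 1/3, 1/2, 1, 11/6, 11/3, 11/2, 11


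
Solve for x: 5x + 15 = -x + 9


Starting with: 5x + 15 = -x + 9
Move all x terms to left: (5 + 1)x = 9 - 15
Simplify: 6x = -6
Divide both sides by 6: x = -1

x = -1


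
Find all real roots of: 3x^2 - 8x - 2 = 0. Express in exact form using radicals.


Using the quadratic formula: x = (-b ± sqrt(b^2 - 4ac)) / (2a)
Here a = 3, b = -8, c = -2
Discriminant = b^2 - 4ac = (-8)^2 - 4(3)(-2) = 64 + 24 = 88
Since discriminant = 88 > 0, there are two real roots.
x = (8 ± 2*sqrt(22)) / 6
Simplifying: x = (4 ± sqrt(22)) / 3
Numerically: x ≈ 2.8968 or x ≈ -0.2301

x = (4 + sqrt(22)) / 3 or x = (4 - sqrt(22)) / 3


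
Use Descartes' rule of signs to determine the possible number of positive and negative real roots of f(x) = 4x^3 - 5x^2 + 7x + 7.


Descartes' rule of signs:

For positive roots, count sign changes in f(x) = 4x^3 - 5x^2 + 7x + 7:
Signs of coefficients: +, -, +, +
Number of sign changes: 2
Possible positive real roots: 2, 0

For negative roots, examine f(-x) = -4x^3 - 5x^2 - 7x + 7:
Signs of coefficients: -, -, -, +
Number of sign changes: 1
Possible negative real roots: 1

Positive roots: 2 or 0; Negative roots: 1


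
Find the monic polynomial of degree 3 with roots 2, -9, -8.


A monic polynomial with roots 2, -9, -8 is:
p(x) = (x - 2)(x + 9)(x + 8)
After multiplying by (x - 2): x - 2
After multiplying by (x + 9): x^2 + 7x - 18
After multiplying by (x + 8): x^3 + 15x^2 + 38x - 144

x^3 + 15x^2 + 38x - 144


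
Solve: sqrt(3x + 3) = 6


Square both sides: 3x + 3 = 6^2 = 36
3x = 36 - 3 = 33
x = 11
Check: sqrt(3*11 + 3) = sqrt(36) = 6 ✓

x = 11


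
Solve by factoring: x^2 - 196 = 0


We need two numbers that multiply to -196 and add to 0.
Those numbers are -14 and 14 (since (-14) * 14 = -196 and (-14) + 14 = 0).
So x^2 - 196 = (x - 14)(x + 14) = 0
Setting each factor to zero: x = 14 or x = -14

x = -14, x = 14


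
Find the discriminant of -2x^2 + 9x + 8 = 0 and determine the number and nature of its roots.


For ax^2 + bx + c = 0, discriminant D = b^2 - 4ac
Here a = -2, b = 9, c = 8
D = (9)^2 - 4(-2)(8) = 81 + 64 = 145

D = 145 > 0 but not a perfect square
The equation has 2 distinct real irrational roots.

Discriminant = 145, 2 distinct real irrational roots


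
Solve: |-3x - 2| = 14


An absolute value equation |expr| = 14 gives two cases:
Case 1: -3x - 2 = 14
  -3x = 16, so x = -16/3
Case 2: -3x - 2 = -14
  -3x = -12, so x = 4

x = -16/3, x = 4


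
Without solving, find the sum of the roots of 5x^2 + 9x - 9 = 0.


By Vieta's formulas for ax^2 + bx + c = 0:
  Sum of roots = -b/a
  Product of roots = c/a

Here a = 5, b = 9, c = -9
Sum = -(9)/5 = -9/5
Product = -9/5 = -9/5

Sum = -9/5


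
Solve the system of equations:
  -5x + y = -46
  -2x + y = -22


Using Cramer's rule:
Determinant D = (-5)(1) - (-2)(1) = -5 + 2 = -3
Dx = (-46)(1) - (-22)(1) = -46 + 22 = -24
Dy = (-5)(-22) - (-2)(-46) = 110 - 92 = 18
x = Dx/D = -24/-3 = 8
y = Dy/D = 18/-3 = -6

x = 8, y = -6


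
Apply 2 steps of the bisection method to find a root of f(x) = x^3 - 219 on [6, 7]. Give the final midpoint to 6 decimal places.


f(x) = x^3 - 219
f(6) = -3 < 0
f(7) = 124 > 0

Step 1: midpoint = (6.000000 + 7.000000)/2 = 6.500000
  f(6.500000) = 55.625000
  f(mid) > 0, so root is in [6.000000, 6.500000]

Step 2: midpoint = (6.000000 + 6.500000)/2 = 6.250000
  f(6.250000) = 25.140625
  f(mid) > 0, so root is in [6.000000, 6.250000]

midpoint = 6.250000


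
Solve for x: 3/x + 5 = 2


Subtract 5 from both sides: 3/x = -3
Multiply both sides by x: 3 = -3 * x
Divide by -3: x = -1

x = -1


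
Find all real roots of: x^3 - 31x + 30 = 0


Let p(x) = x^3 - 31x + 30. By the rational root theorem (leading coefficient 1), any rational root is an integer divisor of 30: try ±1, ±2, ... in turn.
Test x = 1: value = 0 ✓, so (x - 1) is a factor.
Synthetic division by (x - 1): bring down 1; 1(1) + 0 = 1; 1(1) - 31 = -30; (-30)(1) + 30 = 0 → quotient x^2 + x - 30, remainder 0.
Solve the quadratic x^2 + x - 30 = 0: discriminant = 1^2 - 4(1)(-30) = 1 + 120 = 121.
sqrt(121) = 11, so x = (-1 ± 11)/2: x = 5 or x = -6.

x = -6, x = 1, x = 5


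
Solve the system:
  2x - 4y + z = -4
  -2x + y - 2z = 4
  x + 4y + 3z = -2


Using Cramer's rule. Expand each determinant along the first row.
D  = 2*[1*3 - (-2)*4] - (-4)*[(-2)*3 - (-2)*1] + 1*[(-2)*4 - 1*1]
  = 2*(11) - (-4)*(-4) + 1*(-9) = -3
Dx = (-4)*[1*3 - (-2)*4] - (-4)*[4*3 - (-2)*(-2)] + 1*[4*4 - 1*(-2)]
  = (-4)*(11) - (-4)*(8) + 1*(18) = 6
Dy = 2*[4*3 - (-2)*(-2)] - (-4)*[(-2)*3 - (-2)*1] + 1*[(-2)*(-2) - 4*1]
  = 2*(8) - (-4)*(-4) + 1*(0) = 0
Dz = 2*[1*(-2) - 4*4] - (-4)*[(-2)*(-2) - 4*1] + (-4)*[(-2)*4 - 1*1]
  = 2*(-18) - (-4)*(0) + (-4)*(-9) = 0
x = Dx/D = 6/-3 = -2, y = Dy/D = 0/-3 = 0, z = Dz/D = 0/-3 = 0
Check eq1: (2)(-2) + (-4)(0) + (1)(0) = -4 = -4 ✓
Check eq2: (-2)(-2) + (1)(0) + (-2)(0) = 4 = 4 ✓
Check eq3: (1)(-2) + (4)(0) + (3)(0) = -2 = -2 ✓

x = -2, y = 0, z = 0


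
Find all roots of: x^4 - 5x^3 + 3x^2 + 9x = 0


The constant term is 0, so x = 0 is a root. Factor out x:
  x^3 - 5x^2 + 3x + 9 = 0
Let p(x) = x^3 - 5x^2 + 3x + 9. By the rational root theorem (leading coefficient 1), any rational root is an integer divisor of 9: try ±1, ±2, ... in turn.
Test x = 1: value = 8 ≠ 0.
Test x = -1: value = 0 ✓, so (x + 1) is a factor.
Synthetic division by (x + 1): bring down 1; 1(-1) - 5 = -6; (-6)(-1) + 3 = 9; 9(-1) + 9 = 0 → quotient x^2 - 6x + 9, remainder 0.
Solve the quadratic x^2 - 6x + 9 = 0: discriminant = (-6)^2 - 4(1)(9) = 36 - 36 = 0.
Discriminant = 0, so a double root: x = 6/2 = 3.
Collecting all roots found:

x = -1, x = 0, x = 3 (multiplicity 2)


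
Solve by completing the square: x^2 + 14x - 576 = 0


Start: x^2 + 14x - 576 = 0
Move constant: x^2 + 14x = 576
Half of 14 is 7, squared is 49
Add 49 to both sides: x^2 + 14x + 49 = 625
(x + 7)^2 = 625
x + 7 = ±25
x = -7 + 25 = 18 or x = -7 - 25 = -32

x = -32, x = 18


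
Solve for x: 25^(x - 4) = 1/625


Express both sides with the same base.
1/625 = 25^(-2)
Since the bases match, equate exponents: x - 4 = -2
So x = -2 - (-4) = 2

x = 2


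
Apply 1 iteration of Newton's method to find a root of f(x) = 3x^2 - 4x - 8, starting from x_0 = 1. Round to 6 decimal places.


Newton's method: x_(n+1) = x_n - f(x_n)/f'(x_n)
f(x) = 3x^2 - 4x - 8
f'(x) = 6x - 4

Iteration 1:
  f(1.000000) = -9.000000
  f'(1.000000) = 2.000000
  x_1 = 1.000000 - (-9.000000)/(2.000000) = 5.500000

x_1 = 5.500000


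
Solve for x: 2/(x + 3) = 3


Multiply both sides by (x + 3): 2 = 3(x + 3)
Distribute: 2 = 3x + 9
3x = 2 - 9 = -7
x = -7/3

x = -7/3


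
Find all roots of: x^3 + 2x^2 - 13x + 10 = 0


Let p(x) = x^3 + 2x^2 - 13x + 10. By the rational root theorem (leading coefficient 1), any rational root is an integer divisor of 10: try ±1, ±2, ... in turn.
Test x = 1: value = 0 ✓, so (x - 1) is a factor.
Synthetic division by (x - 1): bring down 1; 1(1) + 2 = 3; 3(1) - 13 = -10; (-10)(1) + 10 = 0 → quotient x^2 + 3x - 10, remainder 0.
Solve the quadratic x^2 + 3x - 10 = 0: discriminant = 3^2 - 4(1)(-10) = 9 + 40 = 49.
sqrt(49) = 7, so x = (-3 ± 7)/2: x = 2 or x = -5.
Collecting all roots found:

x = -5, x = 1, x = 2


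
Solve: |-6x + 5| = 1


An absolute value equation |expr| = 1 gives two cases:
Case 1: -6x + 5 = 1
  -6x = -4, so x = 2/3
Case 2: -6x + 5 = -1
  -6x = -6, so x = 1

x = 2/3, x = 1


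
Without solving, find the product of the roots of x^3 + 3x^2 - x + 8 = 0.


By Vieta's formulas for x^3 + bx^2 + cx + d = 0:
  r1 + r2 + r3 = -b/a = -3
  r1*r2 + r1*r3 + r2*r3 = c/a = -1
  r1*r2*r3 = -d/a = -8


Product = -8


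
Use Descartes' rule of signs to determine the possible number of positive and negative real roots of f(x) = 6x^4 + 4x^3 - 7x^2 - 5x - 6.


Descartes' rule of signs:

For positive roots, count sign changes in f(x) = 6x^4 + 4x^3 - 7x^2 - 5x - 6:
Signs of coefficients: +, +, -, -, -
Number of sign changes: 1
Possible positive real roots: 1

For negative roots, examine f(-x) = 6x^4 - 4x^3 - 7x^2 + 5x - 6:
Signs of coefficients: +, -, -, +, -
Number of sign changes: 3
Possible negative real roots: 3, 1

Positive roots: 1; Negative roots: 3 or 1


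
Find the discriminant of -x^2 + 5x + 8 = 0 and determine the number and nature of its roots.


For ax^2 + bx + c = 0, discriminant D = b^2 - 4ac
Here a = -1, b = 5, c = 8
D = (5)^2 - 4(-1)(8) = 25 + 32 = 57

D = 57 > 0 but not a perfect square
The equation has 2 distinct real irrational roots.

Discriminant = 57, 2 distinct real irrational roots


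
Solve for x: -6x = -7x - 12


Starting with: -6x = -7x - 12
Move all x terms to left: (-6 + 7)x = -12 - 0
Simplify: x = -12
Divide both sides by 1: x = -12

x = -12


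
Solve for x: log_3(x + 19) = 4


Convert to exponential form: x + 19 = 3^4 = 81
x = 81 - 19 = 62
Check: log_3(62 + 19) = log_3(81) = log_3(81) = 4 ✓

x = 62


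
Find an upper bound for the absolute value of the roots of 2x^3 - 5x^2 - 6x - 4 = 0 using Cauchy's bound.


Cauchy's bound: all roots r satisfy |r| <= 1 + max(|a_i/a_n|) for i = 0,...,n-1
where a_n is the leading coefficient.

Coefficients: [2, -5, -6, -4]
Leading coefficient a_n = 2
Ratios |a_i/a_n|: 5/2, 3, 2
Maximum ratio: 3
Cauchy's bound: |r| <= 1 + 3 = 4

Upper bound = 4


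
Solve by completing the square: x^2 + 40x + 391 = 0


Start: x^2 + 40x + 391 = 0
Move constant: x^2 + 40x = -391
Half of 40 is 20, squared is 400
Add 400 to both sides: x^2 + 40x + 400 = 9
(x + 20)^2 = 9
x + 20 = ±3
x = -20 + 3 = -17 or x = -20 - 3 = -23

x = -23, x = -17


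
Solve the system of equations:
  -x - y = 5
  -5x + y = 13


Using Cramer's rule:
Determinant D = (-1)(1) - (-5)(-1) = -1 - 5 = -6
Dx = (5)(1) - (13)(-1) = 5 + 13 = 18
Dy = (-1)(13) - (-5)(5) = -13 + 25 = 12
x = Dx/D = 18/-6 = -3
y = Dy/D = 12/-6 = -2

x = -3, y = -2


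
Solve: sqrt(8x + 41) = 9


Square both sides: 8x + 41 = 9^2 = 81
8x = 81 - 41 = 40
x = 5
Check: sqrt(8*5 + 41) = sqrt(81) = 9 ✓

x = 5


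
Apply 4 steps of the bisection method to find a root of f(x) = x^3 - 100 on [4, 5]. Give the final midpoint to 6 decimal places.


f(x) = x^3 - 100
f(4) = -36 < 0
f(5) = 25 > 0

Step 1: midpoint = (4.000000 + 5.000000)/2 = 4.500000
  f(4.500000) = -8.875000
  f(mid) < 0, so root is in [4.500000, 5.000000]

Step 2: midpoint = (4.500000 + 5.000000)/2 = 4.750000
  f(4.750000) = 7.171875
  f(mid) > 0, so root is in [4.500000, 4.750000]

Step 3: midpoint = (4.500000 + 4.750000)/2 = 4.625000
  f(4.625000) = -1.068359
  f(mid) < 0, so root is in [4.625000, 4.750000]

Step 4: midpoint = (4.625000 + 4.750000)/2 = 4.687500
  f(4.687500) = 2.996826
  f(mid) > 0, so root is in [4.625000, 4.687500]

midpoint = 4.687500


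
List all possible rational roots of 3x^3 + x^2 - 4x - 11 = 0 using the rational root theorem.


Rational root theorem: possible roots are ±p/q where:
  p divides the constant term (-11): p ∈ {1, 11}
  q divides the leading coefficient (3): q ∈ {1, 3}

All possible rational roots: -11, -11/3, -1, -1/3, 1/3, 1, 11/3, 11

-11, -11/3, -1, -1/3, 1/3, 1, 11/3, 11


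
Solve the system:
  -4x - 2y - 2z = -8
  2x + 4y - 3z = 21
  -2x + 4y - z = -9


Using Cramer's rule. Expand each determinant along the first row.
D  = (-4)*[4*(-1) - (-3)*4] - (-2)*[2*(-1) - (-3)*(-2)] + (-2)*[2*4 - 4*(-2)]
  = (-4)*(8) - (-2)*(-8) + (-2)*(16) = -80
Dx = (-8)*[4*(-1) - (-3)*4] - (-2)*[21*(-1) - (-3)*(-9)] + (-2)*[21*4 - 4*(-9)]
  = (-8)*(8) - (-2)*(-48) + (-2)*(120) = -400
Dy = (-4)*[21*(-1) - (-3)*(-9)] - (-8)*[2*(-1) - (-3)*(-2)] + (-2)*[2*(-9) - 21*(-2)]
  = (-4)*(-48) - (-8)*(-8) + (-2)*(24) = 80
Dz = (-4)*[4*(-9) - 21*4] - (-2)*[2*(-9) - 21*(-2)] + (-8)*[2*4 - 4*(-2)]
  = (-4)*(-120) - (-2)*(24) + (-8)*(16) = 400
x = Dx/D = -400/-80 = 5, y = Dy/D = 80/-80 = -1, z = Dz/D = 400/-80 = -5
Check eq1: (-4)(5) + (-2)(-1) + (-2)(-5) = -8 = -8 ✓
Check eq2: (2)(5) + (4)(-1) + (-3)(-5) = 21 = 21 ✓
Check eq3: (-2)(5) + (4)(-1) + (-1)(-5) = -9 = -9 ✓

x = 5, y = -1, z = -5


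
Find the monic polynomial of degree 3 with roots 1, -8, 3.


A monic polynomial with roots 1, -8, 3 is:
p(x) = (x - 1)(x + 8)(x - 3)
After multiplying by (x - 1): x - 1
After multiplying by (x + 8): x^2 + 7x - 8
After multiplying by (x - 3): x^3 + 4x^2 - 29x + 24

x^3 + 4x^2 - 29x + 24


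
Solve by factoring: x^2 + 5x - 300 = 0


We need two numbers that multiply to -300 and add to 5.
Those numbers are 20 and -15 (since 20 * (-15) = -300 and 20 + (-15) = 5).
So x^2 + 5x - 300 = (x + 20)(x - 15) = 0
Setting each factor to zero: x = -20 or x = 15

x = -20, x = 15


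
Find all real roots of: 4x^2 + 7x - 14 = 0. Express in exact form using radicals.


Using the quadratic formula: x = (-b ± sqrt(b^2 - 4ac)) / (2a)
Here a = 4, b = 7, c = -14
Discriminant = b^2 - 4ac = 7^2 - 4(4)(-14) = 49 + 224 = 273
Since discriminant = 273 > 0, there are two real roots.
x = (-7 ± sqrt(273)) / 8
Numerically: x ≈ 1.1903 or x ≈ -2.9403

x = (-7 + sqrt(273)) / 8 or x = (-7 - sqrt(273)) / 8


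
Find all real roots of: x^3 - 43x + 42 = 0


Let p(x) = x^3 - 43x + 42. By the rational root theorem (leading coefficient 1), any rational root is an integer divisor of 42: try ±1, ±2, ... in turn.
Test x = 1: value = 0 ✓, so (x - 1) is a factor.
Synthetic division by (x - 1): bring down 1; 1(1) + 0 = 1; 1(1) - 43 = -42; (-42)(1) + 42 = 0 → quotient x^2 + x - 42, remainder 0.
Solve the quadratic x^2 + x - 42 = 0: discriminant = 1^2 - 4(1)(-42) = 1 + 168 = 169.
sqrt(169) = 13, so x = (-1 ± 13)/2: x = 6 or x = -7.

x = -7, x = 1, x = 6


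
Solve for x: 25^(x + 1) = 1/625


Express both sides with the same base.
1/625 = 25^(-2)
Since the bases match, equate exponents: x + 1 = -2
So x = -2 - (1) = -3

x = -3


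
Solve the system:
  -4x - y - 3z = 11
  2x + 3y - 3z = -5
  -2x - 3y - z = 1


Using Cramer's rule. Expand each determinant along the first row.
D  = (-4)*[3*(-1) - (-3)*(-3)] - (-1)*[2*(-1) - (-3)*(-2)] + (-3)*[2*(-3) - 3*(-2)]
  = (-4)*(-12) - (-1)*(-8) + (-3)*(0) = 40
Dx = 11*[3*(-1) - (-3)*(-3)] - (-1)*[(-5)*(-1) - (-3)*1] + (-3)*[(-5)*(-3) - 3*1]
  = 11*(-12) - (-1)*(8) + (-3)*(12) = -160
Dy = (-4)*[(-5)*(-1) - (-3)*1] - 11*[2*(-1) - (-3)*(-2)] + (-3)*[2*1 - (-5)*(-2)]
  = (-4)*(8) - 11*(-8) + (-3)*(-8) = 80
Dz = (-4)*[3*1 - (-5)*(-3)] - (-1)*[2*1 - (-5)*(-2)] + 11*[2*(-3) - 3*(-2)]
  = (-4)*(-12) - (-1)*(-8) + 11*(0) = 40
x = Dx/D = -160/40 = -4, y = Dy/D = 80/40 = 2, z = Dz/D = 40/40 = 1
Check eq1: (-4)(-4) + (-1)(2) + (-3)(1) = 11 = 11 ✓
Check eq2: (2)(-4) + (3)(2) + (-3)(1) = -5 = -5 ✓
Check eq3: (-2)(-4) + (-3)(2) + (-1)(1) = 1 = 1 ✓

x = -4, y = 2, z = 1


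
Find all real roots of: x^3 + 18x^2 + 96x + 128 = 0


Let p(x) = x^3 + 18x^2 + 96x + 128. By the rational root theorem (leading coefficient 1), any rational root is an integer divisor of 128: try ±1, ±2, ... in turn.
Test x = 1: value = 243 ≠ 0.
Test x = -1: value = 49 ≠ 0.
Test x = 2: value = 400 ≠ 0.
Test x = -2: value = 0 ✓, so (x + 2) is a factor.
Synthetic division by (x + 2): bring down 1; 1(-2) + 18 = 16; 16(-2) + 96 = 64; 64(-2) + 128 = 0 → quotient x^2 + 16x + 64, remainder 0.
Solve the quadratic x^2 + 16x + 64 = 0: discriminant = 16^2 - 4(1)(64) = 256 - 256 = 0.
Discriminant = 0, so a double root: x = -16/2 = -8.

x = -8 (multiplicity 2), x = -2


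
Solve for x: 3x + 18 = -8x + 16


Starting with: 3x + 18 = -8x + 16
Move all x terms to left: (3 + 8)x = 16 - 18
Simplify: 11x = -2
Divide both sides by 11: x = -2/11

x = -2/11


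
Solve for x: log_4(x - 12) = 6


Convert to exponential form: x - 12 = 4^6 = 4096
x = 4096 + 12 = 4108
Check: log_4(4108 - 12) = log_4(4096) = log_4(4096) = 6 ✓

x = 4108


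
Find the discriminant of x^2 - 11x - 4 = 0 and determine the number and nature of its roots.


For ax^2 + bx + c = 0, discriminant D = b^2 - 4ac
Here a = 1, b = -11, c = -4
D = (-11)^2 - 4(1)(-4) = 121 + 16 = 137

D = 137 > 0 but not a perfect square
The equation has 2 distinct real irrational roots.

Discriminant = 137, 2 distinct real irrational roots


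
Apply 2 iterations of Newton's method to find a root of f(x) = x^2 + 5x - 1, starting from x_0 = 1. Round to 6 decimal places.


Newton's method: x_(n+1) = x_n - f(x_n)/f'(x_n)
f(x) = x^2 + 5x - 1
f'(x) = 2x + 5

Iteration 1:
  f(1.000000) = 5.000000
  f'(1.000000) = 7.000000
  x_1 = 1.000000 - (5.000000)/(7.000000) = 0.285714

Iteration 2:
  f(0.285714) = 0.510204
  f'(0.285714) = 5.571429
  x_2 = 0.285714 - (0.510204)/(5.571429) = 0.194139

x_2 = 0.194139


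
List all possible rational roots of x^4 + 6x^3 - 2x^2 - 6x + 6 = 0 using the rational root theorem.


Rational root theorem: possible roots are ±p/q where:
  p divides the constant term (6): p ∈ {1, 2, 3, 6}
  q divides the leading coefficient (1): q ∈ {1}

All possible rational roots: -6, -3, -2, -1, 1, 2, 3, 6

-6, -3, -2, -1, 1, 2, 3, 6


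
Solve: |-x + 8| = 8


An absolute value equation |expr| = 8 gives two cases:
Case 1: -x + 8 = 8
  -x = 0, so x = 0
Case 2: -x + 8 = -8
  -x = -16, so x = 16

x = 0, x = 16


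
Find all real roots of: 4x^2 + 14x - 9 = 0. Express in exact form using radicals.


Using the quadratic formula: x = (-b ± sqrt(b^2 - 4ac)) / (2a)
Here a = 4, b = 14, c = -9
Discriminant = b^2 - 4ac = 14^2 - 4(4)(-9) = 196 + 144 = 340
Since discriminant = 340 > 0, there are two real roots.
x = (-14 ± 2*sqrt(85)) / 8
Simplifying: x = (-7 ± sqrt(85)) / 4
Numerically: x ≈ 0.5549 or x ≈ -4.0549

x = (-7 + sqrt(85)) / 4 or x = (-7 - sqrt(85)) / 4


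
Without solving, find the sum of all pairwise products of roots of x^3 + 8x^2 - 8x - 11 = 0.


By Vieta's formulas for x^3 + bx^2 + cx + d = 0:
  r1 + r2 + r3 = -b/a = -8
  r1*r2 + r1*r3 + r2*r3 = c/a = -8
  r1*r2*r3 = -d/a = 11


Sum of pairwise products = -8


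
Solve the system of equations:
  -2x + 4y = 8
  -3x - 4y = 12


Using Cramer's rule:
Determinant D = (-2)(-4) - (-3)(4) = 8 + 12 = 20
Dx = (8)(-4) - (12)(4) = -32 - 48 = -80
Dy = (-2)(12) - (-3)(8) = -24 + 24 = 0
x = Dx/D = -80/20 = -4
y = Dy/D = 0/20 = 0

x = -4, y = 0


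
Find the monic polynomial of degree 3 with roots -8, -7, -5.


A monic polynomial with roots -8, -7, -5 is:
p(x) = (x + 8)(x + 7)(x + 5)
After multiplying by (x + 8): x + 8
After multiplying by (x + 7): x^2 + 15x + 56
After multiplying by (x + 5): x^3 + 20x^2 + 131x + 280

x^3 + 20x^2 + 131x + 280


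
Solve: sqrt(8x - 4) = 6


Square both sides: 8x - 4 = 6^2 = 36
8x = 36 + 4 = 40
x = 5
Check: sqrt(8*5 - 4) = sqrt(36) = 6 ✓

x = 5


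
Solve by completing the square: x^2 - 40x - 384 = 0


Start: x^2 - 40x - 384 = 0
Move constant: x^2 - 40x = 384
Half of -40 is -20, squared is 400
Add 400 to both sides: x^2 - 40x + 400 = 784
(x - 20)^2 = 784
x - 20 = ±28
x = 20 + 28 = 48 or x = 20 - 28 = -8

x = -8, x = 48


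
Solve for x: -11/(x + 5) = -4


Multiply both sides by (x + 5): -11 = -4(x + 5)
Distribute: -11 = -4x - 20
-4x = -11 + 20 = 9
x = -9/4

x = -9/4


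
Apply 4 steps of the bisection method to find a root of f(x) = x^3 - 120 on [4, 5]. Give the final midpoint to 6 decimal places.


f(x) = x^3 - 120
f(4) = -56 < 0
f(5) = 5 > 0

Step 1: midpoint = (4.000000 + 5.000000)/2 = 4.500000
  f(4.500000) = -28.875000
  f(mid) < 0, so root is in [4.500000, 5.000000]

Step 2: midpoint = (4.500000 + 5.000000)/2 = 4.750000
  f(4.750000) = -12.828125
  f(mid) < 0, so root is in [4.750000, 5.000000]

Step 3: midpoint = (4.750000 + 5.000000)/2 = 4.875000
  f(4.875000) = -4.142578
  f(mid) < 0, so root is in [4.875000, 5.000000]

Step 4: midpoint = (4.875000 + 5.000000)/2 = 4.937500
  f(4.937500) = 0.370850
  f(mid) > 0, so root is in [4.875000, 4.937500]

midpoint = 4.937500
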